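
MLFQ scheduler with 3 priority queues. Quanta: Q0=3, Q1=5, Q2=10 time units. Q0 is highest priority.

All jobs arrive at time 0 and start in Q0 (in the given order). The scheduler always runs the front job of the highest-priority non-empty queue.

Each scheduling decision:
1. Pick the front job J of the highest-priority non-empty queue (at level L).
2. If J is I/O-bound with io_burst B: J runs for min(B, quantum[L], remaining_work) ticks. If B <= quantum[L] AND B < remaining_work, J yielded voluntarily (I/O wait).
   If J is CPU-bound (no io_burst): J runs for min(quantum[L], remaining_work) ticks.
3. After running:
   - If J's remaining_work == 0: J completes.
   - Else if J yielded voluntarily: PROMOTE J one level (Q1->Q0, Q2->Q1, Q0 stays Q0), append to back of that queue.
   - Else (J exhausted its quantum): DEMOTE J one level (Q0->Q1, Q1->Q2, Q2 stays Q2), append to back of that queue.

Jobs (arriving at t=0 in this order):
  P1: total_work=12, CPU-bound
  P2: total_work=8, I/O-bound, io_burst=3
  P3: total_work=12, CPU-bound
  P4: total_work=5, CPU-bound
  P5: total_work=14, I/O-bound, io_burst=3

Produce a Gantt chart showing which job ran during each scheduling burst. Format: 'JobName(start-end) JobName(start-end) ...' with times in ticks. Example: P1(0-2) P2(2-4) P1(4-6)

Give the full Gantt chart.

t=0-3: P1@Q0 runs 3, rem=9, quantum used, demote→Q1. Q0=[P2,P3,P4,P5] Q1=[P1] Q2=[]
t=3-6: P2@Q0 runs 3, rem=5, I/O yield, promote→Q0. Q0=[P3,P4,P5,P2] Q1=[P1] Q2=[]
t=6-9: P3@Q0 runs 3, rem=9, quantum used, demote→Q1. Q0=[P4,P5,P2] Q1=[P1,P3] Q2=[]
t=9-12: P4@Q0 runs 3, rem=2, quantum used, demote→Q1. Q0=[P5,P2] Q1=[P1,P3,P4] Q2=[]
t=12-15: P5@Q0 runs 3, rem=11, I/O yield, promote→Q0. Q0=[P2,P5] Q1=[P1,P3,P4] Q2=[]
t=15-18: P2@Q0 runs 3, rem=2, I/O yield, promote→Q0. Q0=[P5,P2] Q1=[P1,P3,P4] Q2=[]
t=18-21: P5@Q0 runs 3, rem=8, I/O yield, promote→Q0. Q0=[P2,P5] Q1=[P1,P3,P4] Q2=[]
t=21-23: P2@Q0 runs 2, rem=0, completes. Q0=[P5] Q1=[P1,P3,P4] Q2=[]
t=23-26: P5@Q0 runs 3, rem=5, I/O yield, promote→Q0. Q0=[P5] Q1=[P1,P3,P4] Q2=[]
t=26-29: P5@Q0 runs 3, rem=2, I/O yield, promote→Q0. Q0=[P5] Q1=[P1,P3,P4] Q2=[]
t=29-31: P5@Q0 runs 2, rem=0, completes. Q0=[] Q1=[P1,P3,P4] Q2=[]
t=31-36: P1@Q1 runs 5, rem=4, quantum used, demote→Q2. Q0=[] Q1=[P3,P4] Q2=[P1]
t=36-41: P3@Q1 runs 5, rem=4, quantum used, demote→Q2. Q0=[] Q1=[P4] Q2=[P1,P3]
t=41-43: P4@Q1 runs 2, rem=0, completes. Q0=[] Q1=[] Q2=[P1,P3]
t=43-47: P1@Q2 runs 4, rem=0, completes. Q0=[] Q1=[] Q2=[P3]
t=47-51: P3@Q2 runs 4, rem=0, completes. Q0=[] Q1=[] Q2=[]

Answer: P1(0-3) P2(3-6) P3(6-9) P4(9-12) P5(12-15) P2(15-18) P5(18-21) P2(21-23) P5(23-26) P5(26-29) P5(29-31) P1(31-36) P3(36-41) P4(41-43) P1(43-47) P3(47-51)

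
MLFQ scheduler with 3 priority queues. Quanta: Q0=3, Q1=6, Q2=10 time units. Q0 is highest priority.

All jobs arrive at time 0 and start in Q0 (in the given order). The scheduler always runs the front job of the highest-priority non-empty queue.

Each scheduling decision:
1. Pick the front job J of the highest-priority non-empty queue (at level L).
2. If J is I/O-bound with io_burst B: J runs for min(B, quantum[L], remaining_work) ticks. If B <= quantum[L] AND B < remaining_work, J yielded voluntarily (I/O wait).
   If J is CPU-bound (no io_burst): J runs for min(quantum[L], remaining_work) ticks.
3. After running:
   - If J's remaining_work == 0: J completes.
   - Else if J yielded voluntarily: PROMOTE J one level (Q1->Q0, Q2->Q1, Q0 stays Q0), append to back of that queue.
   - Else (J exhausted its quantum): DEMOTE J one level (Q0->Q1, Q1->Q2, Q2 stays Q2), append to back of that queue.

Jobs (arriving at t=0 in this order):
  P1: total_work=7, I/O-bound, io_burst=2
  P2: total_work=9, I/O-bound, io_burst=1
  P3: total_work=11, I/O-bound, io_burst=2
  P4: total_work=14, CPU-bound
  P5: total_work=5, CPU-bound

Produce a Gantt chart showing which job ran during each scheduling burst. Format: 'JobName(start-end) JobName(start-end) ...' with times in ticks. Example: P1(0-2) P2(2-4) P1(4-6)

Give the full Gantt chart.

t=0-2: P1@Q0 runs 2, rem=5, I/O yield, promote→Q0. Q0=[P2,P3,P4,P5,P1] Q1=[] Q2=[]
t=2-3: P2@Q0 runs 1, rem=8, I/O yield, promote→Q0. Q0=[P3,P4,P5,P1,P2] Q1=[] Q2=[]
t=3-5: P3@Q0 runs 2, rem=9, I/O yield, promote→Q0. Q0=[P4,P5,P1,P2,P3] Q1=[] Q2=[]
t=5-8: P4@Q0 runs 3, rem=11, quantum used, demote→Q1. Q0=[P5,P1,P2,P3] Q1=[P4] Q2=[]
t=8-11: P5@Q0 runs 3, rem=2, quantum used, demote→Q1. Q0=[P1,P2,P3] Q1=[P4,P5] Q2=[]
t=11-13: P1@Q0 runs 2, rem=3, I/O yield, promote→Q0. Q0=[P2,P3,P1] Q1=[P4,P5] Q2=[]
t=13-14: P2@Q0 runs 1, rem=7, I/O yield, promote→Q0. Q0=[P3,P1,P2] Q1=[P4,P5] Q2=[]
t=14-16: P3@Q0 runs 2, rem=7, I/O yield, promote→Q0. Q0=[P1,P2,P3] Q1=[P4,P5] Q2=[]
t=16-18: P1@Q0 runs 2, rem=1, I/O yield, promote→Q0. Q0=[P2,P3,P1] Q1=[P4,P5] Q2=[]
t=18-19: P2@Q0 runs 1, rem=6, I/O yield, promote→Q0. Q0=[P3,P1,P2] Q1=[P4,P5] Q2=[]
t=19-21: P3@Q0 runs 2, rem=5, I/O yield, promote→Q0. Q0=[P1,P2,P3] Q1=[P4,P5] Q2=[]
t=21-22: P1@Q0 runs 1, rem=0, completes. Q0=[P2,P3] Q1=[P4,P5] Q2=[]
t=22-23: P2@Q0 runs 1, rem=5, I/O yield, promote→Q0. Q0=[P3,P2] Q1=[P4,P5] Q2=[]
t=23-25: P3@Q0 runs 2, rem=3, I/O yield, promote→Q0. Q0=[P2,P3] Q1=[P4,P5] Q2=[]
t=25-26: P2@Q0 runs 1, rem=4, I/O yield, promote→Q0. Q0=[P3,P2] Q1=[P4,P5] Q2=[]
t=26-28: P3@Q0 runs 2, rem=1, I/O yield, promote→Q0. Q0=[P2,P3] Q1=[P4,P5] Q2=[]
t=28-29: P2@Q0 runs 1, rem=3, I/O yield, promote→Q0. Q0=[P3,P2] Q1=[P4,P5] Q2=[]
t=29-30: P3@Q0 runs 1, rem=0, completes. Q0=[P2] Q1=[P4,P5] Q2=[]
t=30-31: P2@Q0 runs 1, rem=2, I/O yield, promote→Q0. Q0=[P2] Q1=[P4,P5] Q2=[]
t=31-32: P2@Q0 runs 1, rem=1, I/O yield, promote→Q0. Q0=[P2] Q1=[P4,P5] Q2=[]
t=32-33: P2@Q0 runs 1, rem=0, completes. Q0=[] Q1=[P4,P5] Q2=[]
t=33-39: P4@Q1 runs 6, rem=5, quantum used, demote→Q2. Q0=[] Q1=[P5] Q2=[P4]
t=39-41: P5@Q1 runs 2, rem=0, completes. Q0=[] Q1=[] Q2=[P4]
t=41-46: P4@Q2 runs 5, rem=0, completes. Q0=[] Q1=[] Q2=[]

Answer: P1(0-2) P2(2-3) P3(3-5) P4(5-8) P5(8-11) P1(11-13) P2(13-14) P3(14-16) P1(16-18) P2(18-19) P3(19-21) P1(21-22) P2(22-23) P3(23-25) P2(25-26) P3(26-28) P2(28-29) P3(29-30) P2(30-31) P2(31-32) P2(32-33) P4(33-39) P5(39-41) P4(41-46)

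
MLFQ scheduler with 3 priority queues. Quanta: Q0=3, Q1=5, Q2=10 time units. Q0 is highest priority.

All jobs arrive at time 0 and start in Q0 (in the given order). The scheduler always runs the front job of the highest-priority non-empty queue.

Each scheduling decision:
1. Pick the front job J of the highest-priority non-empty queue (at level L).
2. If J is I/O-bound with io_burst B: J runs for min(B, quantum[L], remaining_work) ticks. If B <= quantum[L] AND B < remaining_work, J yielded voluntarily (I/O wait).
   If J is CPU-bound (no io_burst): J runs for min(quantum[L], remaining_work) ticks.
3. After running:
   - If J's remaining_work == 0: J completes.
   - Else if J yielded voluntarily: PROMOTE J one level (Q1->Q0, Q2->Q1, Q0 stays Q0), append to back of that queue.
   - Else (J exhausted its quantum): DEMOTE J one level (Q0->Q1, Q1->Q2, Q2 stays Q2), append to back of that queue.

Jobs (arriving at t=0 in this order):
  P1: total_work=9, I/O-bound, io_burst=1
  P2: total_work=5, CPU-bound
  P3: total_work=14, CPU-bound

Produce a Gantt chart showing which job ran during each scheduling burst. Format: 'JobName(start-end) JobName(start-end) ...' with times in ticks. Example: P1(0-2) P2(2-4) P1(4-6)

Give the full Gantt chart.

Answer: P1(0-1) P2(1-4) P3(4-7) P1(7-8) P1(8-9) P1(9-10) P1(10-11) P1(11-12) P1(12-13) P1(13-14) P1(14-15) P2(15-17) P3(17-22) P3(22-28)

Derivation:
t=0-1: P1@Q0 runs 1, rem=8, I/O yield, promote→Q0. Q0=[P2,P3,P1] Q1=[] Q2=[]
t=1-4: P2@Q0 runs 3, rem=2, quantum used, demote→Q1. Q0=[P3,P1] Q1=[P2] Q2=[]
t=4-7: P3@Q0 runs 3, rem=11, quantum used, demote→Q1. Q0=[P1] Q1=[P2,P3] Q2=[]
t=7-8: P1@Q0 runs 1, rem=7, I/O yield, promote→Q0. Q0=[P1] Q1=[P2,P3] Q2=[]
t=8-9: P1@Q0 runs 1, rem=6, I/O yield, promote→Q0. Q0=[P1] Q1=[P2,P3] Q2=[]
t=9-10: P1@Q0 runs 1, rem=5, I/O yield, promote→Q0. Q0=[P1] Q1=[P2,P3] Q2=[]
t=10-11: P1@Q0 runs 1, rem=4, I/O yield, promote→Q0. Q0=[P1] Q1=[P2,P3] Q2=[]
t=11-12: P1@Q0 runs 1, rem=3, I/O yield, promote→Q0. Q0=[P1] Q1=[P2,P3] Q2=[]
t=12-13: P1@Q0 runs 1, rem=2, I/O yield, promote→Q0. Q0=[P1] Q1=[P2,P3] Q2=[]
t=13-14: P1@Q0 runs 1, rem=1, I/O yield, promote→Q0. Q0=[P1] Q1=[P2,P3] Q2=[]
t=14-15: P1@Q0 runs 1, rem=0, completes. Q0=[] Q1=[P2,P3] Q2=[]
t=15-17: P2@Q1 runs 2, rem=0, completes. Q0=[] Q1=[P3] Q2=[]
t=17-22: P3@Q1 runs 5, rem=6, quantum used, demote→Q2. Q0=[] Q1=[] Q2=[P3]
t=22-28: P3@Q2 runs 6, rem=0, completes. Q0=[] Q1=[] Q2=[]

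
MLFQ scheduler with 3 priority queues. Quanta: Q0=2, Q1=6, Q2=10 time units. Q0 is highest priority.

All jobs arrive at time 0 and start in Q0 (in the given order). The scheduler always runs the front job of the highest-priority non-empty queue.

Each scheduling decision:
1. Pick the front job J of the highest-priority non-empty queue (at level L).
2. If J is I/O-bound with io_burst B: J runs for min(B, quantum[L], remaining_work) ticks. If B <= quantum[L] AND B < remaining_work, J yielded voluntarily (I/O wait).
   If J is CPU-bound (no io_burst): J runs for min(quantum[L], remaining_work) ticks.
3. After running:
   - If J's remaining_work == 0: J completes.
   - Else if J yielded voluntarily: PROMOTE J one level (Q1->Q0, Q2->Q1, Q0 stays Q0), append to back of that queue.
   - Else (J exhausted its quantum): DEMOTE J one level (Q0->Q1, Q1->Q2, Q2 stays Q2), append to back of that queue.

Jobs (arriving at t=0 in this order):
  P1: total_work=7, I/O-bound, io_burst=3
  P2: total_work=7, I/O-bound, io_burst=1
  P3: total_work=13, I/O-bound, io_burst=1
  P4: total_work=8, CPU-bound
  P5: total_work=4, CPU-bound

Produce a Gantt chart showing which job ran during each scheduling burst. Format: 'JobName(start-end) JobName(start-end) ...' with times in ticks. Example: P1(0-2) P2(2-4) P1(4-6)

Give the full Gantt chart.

t=0-2: P1@Q0 runs 2, rem=5, quantum used, demote→Q1. Q0=[P2,P3,P4,P5] Q1=[P1] Q2=[]
t=2-3: P2@Q0 runs 1, rem=6, I/O yield, promote→Q0. Q0=[P3,P4,P5,P2] Q1=[P1] Q2=[]
t=3-4: P3@Q0 runs 1, rem=12, I/O yield, promote→Q0. Q0=[P4,P5,P2,P3] Q1=[P1] Q2=[]
t=4-6: P4@Q0 runs 2, rem=6, quantum used, demote→Q1. Q0=[P5,P2,P3] Q1=[P1,P4] Q2=[]
t=6-8: P5@Q0 runs 2, rem=2, quantum used, demote→Q1. Q0=[P2,P3] Q1=[P1,P4,P5] Q2=[]
t=8-9: P2@Q0 runs 1, rem=5, I/O yield, promote→Q0. Q0=[P3,P2] Q1=[P1,P4,P5] Q2=[]
t=9-10: P3@Q0 runs 1, rem=11, I/O yield, promote→Q0. Q0=[P2,P3] Q1=[P1,P4,P5] Q2=[]
t=10-11: P2@Q0 runs 1, rem=4, I/O yield, promote→Q0. Q0=[P3,P2] Q1=[P1,P4,P5] Q2=[]
t=11-12: P3@Q0 runs 1, rem=10, I/O yield, promote→Q0. Q0=[P2,P3] Q1=[P1,P4,P5] Q2=[]
t=12-13: P2@Q0 runs 1, rem=3, I/O yield, promote→Q0. Q0=[P3,P2] Q1=[P1,P4,P5] Q2=[]
t=13-14: P3@Q0 runs 1, rem=9, I/O yield, promote→Q0. Q0=[P2,P3] Q1=[P1,P4,P5] Q2=[]
t=14-15: P2@Q0 runs 1, rem=2, I/O yield, promote→Q0. Q0=[P3,P2] Q1=[P1,P4,P5] Q2=[]
t=15-16: P3@Q0 runs 1, rem=8, I/O yield, promote→Q0. Q0=[P2,P3] Q1=[P1,P4,P5] Q2=[]
t=16-17: P2@Q0 runs 1, rem=1, I/O yield, promote→Q0. Q0=[P3,P2] Q1=[P1,P4,P5] Q2=[]
t=17-18: P3@Q0 runs 1, rem=7, I/O yield, promote→Q0. Q0=[P2,P3] Q1=[P1,P4,P5] Q2=[]
t=18-19: P2@Q0 runs 1, rem=0, completes. Q0=[P3] Q1=[P1,P4,P5] Q2=[]
t=19-20: P3@Q0 runs 1, rem=6, I/O yield, promote→Q0. Q0=[P3] Q1=[P1,P4,P5] Q2=[]
t=20-21: P3@Q0 runs 1, rem=5, I/O yield, promote→Q0. Q0=[P3] Q1=[P1,P4,P5] Q2=[]
t=21-22: P3@Q0 runs 1, rem=4, I/O yield, promote→Q0. Q0=[P3] Q1=[P1,P4,P5] Q2=[]
t=22-23: P3@Q0 runs 1, rem=3, I/O yield, promote→Q0. Q0=[P3] Q1=[P1,P4,P5] Q2=[]
t=23-24: P3@Q0 runs 1, rem=2, I/O yield, promote→Q0. Q0=[P3] Q1=[P1,P4,P5] Q2=[]
t=24-25: P3@Q0 runs 1, rem=1, I/O yield, promote→Q0. Q0=[P3] Q1=[P1,P4,P5] Q2=[]
t=25-26: P3@Q0 runs 1, rem=0, completes. Q0=[] Q1=[P1,P4,P5] Q2=[]
t=26-29: P1@Q1 runs 3, rem=2, I/O yield, promote→Q0. Q0=[P1] Q1=[P4,P5] Q2=[]
t=29-31: P1@Q0 runs 2, rem=0, completes. Q0=[] Q1=[P4,P5] Q2=[]
t=31-37: P4@Q1 runs 6, rem=0, completes. Q0=[] Q1=[P5] Q2=[]
t=37-39: P5@Q1 runs 2, rem=0, completes. Q0=[] Q1=[] Q2=[]

Answer: P1(0-2) P2(2-3) P3(3-4) P4(4-6) P5(6-8) P2(8-9) P3(9-10) P2(10-11) P3(11-12) P2(12-13) P3(13-14) P2(14-15) P3(15-16) P2(16-17) P3(17-18) P2(18-19) P3(19-20) P3(20-21) P3(21-22) P3(22-23) P3(23-24) P3(24-25) P3(25-26) P1(26-29) P1(29-31) P4(31-37) P5(37-39)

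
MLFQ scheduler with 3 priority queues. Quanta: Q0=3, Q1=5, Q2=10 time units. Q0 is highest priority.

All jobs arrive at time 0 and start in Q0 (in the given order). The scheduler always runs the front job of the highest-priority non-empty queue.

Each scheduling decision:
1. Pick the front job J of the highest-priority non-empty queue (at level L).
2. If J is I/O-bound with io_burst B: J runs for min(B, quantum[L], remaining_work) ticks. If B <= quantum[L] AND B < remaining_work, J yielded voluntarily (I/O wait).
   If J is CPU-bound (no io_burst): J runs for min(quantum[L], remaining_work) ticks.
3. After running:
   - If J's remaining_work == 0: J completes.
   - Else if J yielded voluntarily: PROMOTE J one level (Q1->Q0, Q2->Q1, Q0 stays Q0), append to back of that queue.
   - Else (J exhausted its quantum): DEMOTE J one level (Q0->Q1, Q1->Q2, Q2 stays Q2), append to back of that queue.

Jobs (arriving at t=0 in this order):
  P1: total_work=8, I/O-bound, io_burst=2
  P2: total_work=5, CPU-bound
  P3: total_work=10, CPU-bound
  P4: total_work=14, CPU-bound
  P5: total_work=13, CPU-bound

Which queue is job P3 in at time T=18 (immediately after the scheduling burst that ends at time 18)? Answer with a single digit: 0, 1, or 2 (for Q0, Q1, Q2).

t=0-2: P1@Q0 runs 2, rem=6, I/O yield, promote→Q0. Q0=[P2,P3,P4,P5,P1] Q1=[] Q2=[]
t=2-5: P2@Q0 runs 3, rem=2, quantum used, demote→Q1. Q0=[P3,P4,P5,P1] Q1=[P2] Q2=[]
t=5-8: P3@Q0 runs 3, rem=7, quantum used, demote→Q1. Q0=[P4,P5,P1] Q1=[P2,P3] Q2=[]
t=8-11: P4@Q0 runs 3, rem=11, quantum used, demote→Q1. Q0=[P5,P1] Q1=[P2,P3,P4] Q2=[]
t=11-14: P5@Q0 runs 3, rem=10, quantum used, demote→Q1. Q0=[P1] Q1=[P2,P3,P4,P5] Q2=[]
t=14-16: P1@Q0 runs 2, rem=4, I/O yield, promote→Q0. Q0=[P1] Q1=[P2,P3,P4,P5] Q2=[]
t=16-18: P1@Q0 runs 2, rem=2, I/O yield, promote→Q0. Q0=[P1] Q1=[P2,P3,P4,P5] Q2=[]
t=18-20: P1@Q0 runs 2, rem=0, completes. Q0=[] Q1=[P2,P3,P4,P5] Q2=[]
t=20-22: P2@Q1 runs 2, rem=0, completes. Q0=[] Q1=[P3,P4,P5] Q2=[]
t=22-27: P3@Q1 runs 5, rem=2, quantum used, demote→Q2. Q0=[] Q1=[P4,P5] Q2=[P3]
t=27-32: P4@Q1 runs 5, rem=6, quantum used, demote→Q2. Q0=[] Q1=[P5] Q2=[P3,P4]
t=32-37: P5@Q1 runs 5, rem=5, quantum used, demote→Q2. Q0=[] Q1=[] Q2=[P3,P4,P5]
t=37-39: P3@Q2 runs 2, rem=0, completes. Q0=[] Q1=[] Q2=[P4,P5]
t=39-45: P4@Q2 runs 6, rem=0, completes. Q0=[] Q1=[] Q2=[P5]
t=45-50: P5@Q2 runs 5, rem=0, completes. Q0=[] Q1=[] Q2=[]

Answer: 1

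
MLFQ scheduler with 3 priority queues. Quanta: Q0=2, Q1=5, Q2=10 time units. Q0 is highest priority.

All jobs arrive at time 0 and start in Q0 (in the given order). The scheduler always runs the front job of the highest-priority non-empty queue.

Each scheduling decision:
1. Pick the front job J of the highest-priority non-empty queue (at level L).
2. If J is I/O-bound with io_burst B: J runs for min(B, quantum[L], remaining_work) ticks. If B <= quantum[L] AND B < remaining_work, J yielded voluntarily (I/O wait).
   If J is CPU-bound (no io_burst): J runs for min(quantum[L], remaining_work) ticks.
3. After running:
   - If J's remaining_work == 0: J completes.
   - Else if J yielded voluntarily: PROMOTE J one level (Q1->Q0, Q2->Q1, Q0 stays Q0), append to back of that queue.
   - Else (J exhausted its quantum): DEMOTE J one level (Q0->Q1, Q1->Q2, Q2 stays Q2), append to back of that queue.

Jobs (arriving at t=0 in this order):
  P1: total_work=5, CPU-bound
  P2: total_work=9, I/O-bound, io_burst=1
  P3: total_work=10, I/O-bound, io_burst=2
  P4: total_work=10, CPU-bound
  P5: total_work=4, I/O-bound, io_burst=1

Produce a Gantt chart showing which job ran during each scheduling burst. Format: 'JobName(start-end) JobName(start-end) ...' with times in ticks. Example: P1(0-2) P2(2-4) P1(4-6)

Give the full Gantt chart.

t=0-2: P1@Q0 runs 2, rem=3, quantum used, demote→Q1. Q0=[P2,P3,P4,P5] Q1=[P1] Q2=[]
t=2-3: P2@Q0 runs 1, rem=8, I/O yield, promote→Q0. Q0=[P3,P4,P5,P2] Q1=[P1] Q2=[]
t=3-5: P3@Q0 runs 2, rem=8, I/O yield, promote→Q0. Q0=[P4,P5,P2,P3] Q1=[P1] Q2=[]
t=5-7: P4@Q0 runs 2, rem=8, quantum used, demote→Q1. Q0=[P5,P2,P3] Q1=[P1,P4] Q2=[]
t=7-8: P5@Q0 runs 1, rem=3, I/O yield, promote→Q0. Q0=[P2,P3,P5] Q1=[P1,P4] Q2=[]
t=8-9: P2@Q0 runs 1, rem=7, I/O yield, promote→Q0. Q0=[P3,P5,P2] Q1=[P1,P4] Q2=[]
t=9-11: P3@Q0 runs 2, rem=6, I/O yield, promote→Q0. Q0=[P5,P2,P3] Q1=[P1,P4] Q2=[]
t=11-12: P5@Q0 runs 1, rem=2, I/O yield, promote→Q0. Q0=[P2,P3,P5] Q1=[P1,P4] Q2=[]
t=12-13: P2@Q0 runs 1, rem=6, I/O yield, promote→Q0. Q0=[P3,P5,P2] Q1=[P1,P4] Q2=[]
t=13-15: P3@Q0 runs 2, rem=4, I/O yield, promote→Q0. Q0=[P5,P2,P3] Q1=[P1,P4] Q2=[]
t=15-16: P5@Q0 runs 1, rem=1, I/O yield, promote→Q0. Q0=[P2,P3,P5] Q1=[P1,P4] Q2=[]
t=16-17: P2@Q0 runs 1, rem=5, I/O yield, promote→Q0. Q0=[P3,P5,P2] Q1=[P1,P4] Q2=[]
t=17-19: P3@Q0 runs 2, rem=2, I/O yield, promote→Q0. Q0=[P5,P2,P3] Q1=[P1,P4] Q2=[]
t=19-20: P5@Q0 runs 1, rem=0, completes. Q0=[P2,P3] Q1=[P1,P4] Q2=[]
t=20-21: P2@Q0 runs 1, rem=4, I/O yield, promote→Q0. Q0=[P3,P2] Q1=[P1,P4] Q2=[]
t=21-23: P3@Q0 runs 2, rem=0, completes. Q0=[P2] Q1=[P1,P4] Q2=[]
t=23-24: P2@Q0 runs 1, rem=3, I/O yield, promote→Q0. Q0=[P2] Q1=[P1,P4] Q2=[]
t=24-25: P2@Q0 runs 1, rem=2, I/O yield, promote→Q0. Q0=[P2] Q1=[P1,P4] Q2=[]
t=25-26: P2@Q0 runs 1, rem=1, I/O yield, promote→Q0. Q0=[P2] Q1=[P1,P4] Q2=[]
t=26-27: P2@Q0 runs 1, rem=0, completes. Q0=[] Q1=[P1,P4] Q2=[]
t=27-30: P1@Q1 runs 3, rem=0, completes. Q0=[] Q1=[P4] Q2=[]
t=30-35: P4@Q1 runs 5, rem=3, quantum used, demote→Q2. Q0=[] Q1=[] Q2=[P4]
t=35-38: P4@Q2 runs 3, rem=0, completes. Q0=[] Q1=[] Q2=[]

Answer: P1(0-2) P2(2-3) P3(3-5) P4(5-7) P5(7-8) P2(8-9) P3(9-11) P5(11-12) P2(12-13) P3(13-15) P5(15-16) P2(16-17) P3(17-19) P5(19-20) P2(20-21) P3(21-23) P2(23-24) P2(24-25) P2(25-26) P2(26-27) P1(27-30) P4(30-35) P4(35-38)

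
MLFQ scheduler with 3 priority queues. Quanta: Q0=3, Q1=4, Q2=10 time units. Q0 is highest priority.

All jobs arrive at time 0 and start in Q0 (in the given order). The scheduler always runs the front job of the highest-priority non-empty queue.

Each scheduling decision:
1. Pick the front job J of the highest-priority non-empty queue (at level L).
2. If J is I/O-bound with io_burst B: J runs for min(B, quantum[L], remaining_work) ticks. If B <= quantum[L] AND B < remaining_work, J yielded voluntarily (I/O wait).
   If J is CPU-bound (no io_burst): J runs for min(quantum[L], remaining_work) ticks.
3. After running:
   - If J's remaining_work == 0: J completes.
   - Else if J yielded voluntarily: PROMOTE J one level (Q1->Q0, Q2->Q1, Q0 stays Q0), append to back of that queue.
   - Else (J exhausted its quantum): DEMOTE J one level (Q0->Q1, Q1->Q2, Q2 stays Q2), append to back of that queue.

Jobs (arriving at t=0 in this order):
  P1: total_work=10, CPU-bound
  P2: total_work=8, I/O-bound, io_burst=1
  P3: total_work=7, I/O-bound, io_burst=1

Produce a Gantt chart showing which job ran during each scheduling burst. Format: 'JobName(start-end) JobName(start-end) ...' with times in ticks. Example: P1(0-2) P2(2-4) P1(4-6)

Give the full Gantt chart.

t=0-3: P1@Q0 runs 3, rem=7, quantum used, demote→Q1. Q0=[P2,P3] Q1=[P1] Q2=[]
t=3-4: P2@Q0 runs 1, rem=7, I/O yield, promote→Q0. Q0=[P3,P2] Q1=[P1] Q2=[]
t=4-5: P3@Q0 runs 1, rem=6, I/O yield, promote→Q0. Q0=[P2,P3] Q1=[P1] Q2=[]
t=5-6: P2@Q0 runs 1, rem=6, I/O yield, promote→Q0. Q0=[P3,P2] Q1=[P1] Q2=[]
t=6-7: P3@Q0 runs 1, rem=5, I/O yield, promote→Q0. Q0=[P2,P3] Q1=[P1] Q2=[]
t=7-8: P2@Q0 runs 1, rem=5, I/O yield, promote→Q0. Q0=[P3,P2] Q1=[P1] Q2=[]
t=8-9: P3@Q0 runs 1, rem=4, I/O yield, promote→Q0. Q0=[P2,P3] Q1=[P1] Q2=[]
t=9-10: P2@Q0 runs 1, rem=4, I/O yield, promote→Q0. Q0=[P3,P2] Q1=[P1] Q2=[]
t=10-11: P3@Q0 runs 1, rem=3, I/O yield, promote→Q0. Q0=[P2,P3] Q1=[P1] Q2=[]
t=11-12: P2@Q0 runs 1, rem=3, I/O yield, promote→Q0. Q0=[P3,P2] Q1=[P1] Q2=[]
t=12-13: P3@Q0 runs 1, rem=2, I/O yield, promote→Q0. Q0=[P2,P3] Q1=[P1] Q2=[]
t=13-14: P2@Q0 runs 1, rem=2, I/O yield, promote→Q0. Q0=[P3,P2] Q1=[P1] Q2=[]
t=14-15: P3@Q0 runs 1, rem=1, I/O yield, promote→Q0. Q0=[P2,P3] Q1=[P1] Q2=[]
t=15-16: P2@Q0 runs 1, rem=1, I/O yield, promote→Q0. Q0=[P3,P2] Q1=[P1] Q2=[]
t=16-17: P3@Q0 runs 1, rem=0, completes. Q0=[P2] Q1=[P1] Q2=[]
t=17-18: P2@Q0 runs 1, rem=0, completes. Q0=[] Q1=[P1] Q2=[]
t=18-22: P1@Q1 runs 4, rem=3, quantum used, demote→Q2. Q0=[] Q1=[] Q2=[P1]
t=22-25: P1@Q2 runs 3, rem=0, completes. Q0=[] Q1=[] Q2=[]

Answer: P1(0-3) P2(3-4) P3(4-5) P2(5-6) P3(6-7) P2(7-8) P3(8-9) P2(9-10) P3(10-11) P2(11-12) P3(12-13) P2(13-14) P3(14-15) P2(15-16) P3(16-17) P2(17-18) P1(18-22) P1(22-25)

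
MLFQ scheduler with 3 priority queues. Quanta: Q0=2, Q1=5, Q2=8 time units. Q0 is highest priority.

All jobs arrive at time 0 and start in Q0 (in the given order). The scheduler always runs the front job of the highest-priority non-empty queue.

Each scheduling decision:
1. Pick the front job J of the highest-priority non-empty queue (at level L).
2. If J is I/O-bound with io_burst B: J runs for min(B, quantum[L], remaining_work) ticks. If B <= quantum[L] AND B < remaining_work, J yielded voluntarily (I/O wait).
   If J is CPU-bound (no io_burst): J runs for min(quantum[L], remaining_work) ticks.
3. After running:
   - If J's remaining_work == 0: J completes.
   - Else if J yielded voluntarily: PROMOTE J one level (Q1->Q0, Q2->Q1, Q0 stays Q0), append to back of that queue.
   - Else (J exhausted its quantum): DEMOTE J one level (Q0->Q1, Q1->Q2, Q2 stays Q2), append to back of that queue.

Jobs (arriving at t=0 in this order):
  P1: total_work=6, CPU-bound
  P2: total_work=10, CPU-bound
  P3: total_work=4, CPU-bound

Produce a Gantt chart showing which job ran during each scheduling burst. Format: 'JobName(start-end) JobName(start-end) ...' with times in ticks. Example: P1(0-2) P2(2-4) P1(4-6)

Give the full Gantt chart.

Answer: P1(0-2) P2(2-4) P3(4-6) P1(6-10) P2(10-15) P3(15-17) P2(17-20)

Derivation:
t=0-2: P1@Q0 runs 2, rem=4, quantum used, demote→Q1. Q0=[P2,P3] Q1=[P1] Q2=[]
t=2-4: P2@Q0 runs 2, rem=8, quantum used, demote→Q1. Q0=[P3] Q1=[P1,P2] Q2=[]
t=4-6: P3@Q0 runs 2, rem=2, quantum used, demote→Q1. Q0=[] Q1=[P1,P2,P3] Q2=[]
t=6-10: P1@Q1 runs 4, rem=0, completes. Q0=[] Q1=[P2,P3] Q2=[]
t=10-15: P2@Q1 runs 5, rem=3, quantum used, demote→Q2. Q0=[] Q1=[P3] Q2=[P2]
t=15-17: P3@Q1 runs 2, rem=0, completes. Q0=[] Q1=[] Q2=[P2]
t=17-20: P2@Q2 runs 3, rem=0, completes. Q0=[] Q1=[] Q2=[]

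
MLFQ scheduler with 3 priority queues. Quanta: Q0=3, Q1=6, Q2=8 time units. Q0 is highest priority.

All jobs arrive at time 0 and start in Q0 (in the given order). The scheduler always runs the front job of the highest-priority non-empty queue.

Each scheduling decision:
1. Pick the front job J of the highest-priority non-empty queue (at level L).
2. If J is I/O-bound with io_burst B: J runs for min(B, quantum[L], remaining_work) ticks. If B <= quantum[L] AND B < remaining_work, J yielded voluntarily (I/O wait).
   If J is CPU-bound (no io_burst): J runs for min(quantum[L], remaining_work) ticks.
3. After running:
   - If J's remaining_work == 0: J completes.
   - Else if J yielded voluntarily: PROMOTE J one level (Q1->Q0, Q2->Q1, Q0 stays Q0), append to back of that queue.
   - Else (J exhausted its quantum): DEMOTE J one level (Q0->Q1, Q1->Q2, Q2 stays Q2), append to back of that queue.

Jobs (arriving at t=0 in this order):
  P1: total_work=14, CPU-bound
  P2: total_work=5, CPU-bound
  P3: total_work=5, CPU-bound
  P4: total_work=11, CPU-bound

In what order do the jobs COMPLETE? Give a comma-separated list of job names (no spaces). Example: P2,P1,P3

t=0-3: P1@Q0 runs 3, rem=11, quantum used, demote→Q1. Q0=[P2,P3,P4] Q1=[P1] Q2=[]
t=3-6: P2@Q0 runs 3, rem=2, quantum used, demote→Q1. Q0=[P3,P4] Q1=[P1,P2] Q2=[]
t=6-9: P3@Q0 runs 3, rem=2, quantum used, demote→Q1. Q0=[P4] Q1=[P1,P2,P3] Q2=[]
t=9-12: P4@Q0 runs 3, rem=8, quantum used, demote→Q1. Q0=[] Q1=[P1,P2,P3,P4] Q2=[]
t=12-18: P1@Q1 runs 6, rem=5, quantum used, demote→Q2. Q0=[] Q1=[P2,P3,P4] Q2=[P1]
t=18-20: P2@Q1 runs 2, rem=0, completes. Q0=[] Q1=[P3,P4] Q2=[P1]
t=20-22: P3@Q1 runs 2, rem=0, completes. Q0=[] Q1=[P4] Q2=[P1]
t=22-28: P4@Q1 runs 6, rem=2, quantum used, demote→Q2. Q0=[] Q1=[] Q2=[P1,P4]
t=28-33: P1@Q2 runs 5, rem=0, completes. Q0=[] Q1=[] Q2=[P4]
t=33-35: P4@Q2 runs 2, rem=0, completes. Q0=[] Q1=[] Q2=[]

Answer: P2,P3,P1,P4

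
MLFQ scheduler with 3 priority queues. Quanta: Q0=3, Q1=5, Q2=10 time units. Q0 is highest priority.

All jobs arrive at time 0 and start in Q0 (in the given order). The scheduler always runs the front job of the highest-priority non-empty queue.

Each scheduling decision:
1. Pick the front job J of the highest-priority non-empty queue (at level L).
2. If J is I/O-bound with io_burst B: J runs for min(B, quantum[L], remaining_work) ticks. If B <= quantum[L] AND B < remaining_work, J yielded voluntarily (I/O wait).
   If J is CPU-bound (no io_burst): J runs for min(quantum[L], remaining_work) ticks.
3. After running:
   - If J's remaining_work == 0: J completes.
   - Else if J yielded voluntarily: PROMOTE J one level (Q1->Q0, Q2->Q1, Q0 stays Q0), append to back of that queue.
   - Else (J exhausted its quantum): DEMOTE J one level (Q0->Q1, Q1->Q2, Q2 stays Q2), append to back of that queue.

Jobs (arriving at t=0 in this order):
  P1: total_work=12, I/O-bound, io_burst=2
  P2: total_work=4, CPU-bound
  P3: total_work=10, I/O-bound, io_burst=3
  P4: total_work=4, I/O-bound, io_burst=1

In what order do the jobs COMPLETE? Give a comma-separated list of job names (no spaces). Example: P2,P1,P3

t=0-2: P1@Q0 runs 2, rem=10, I/O yield, promote→Q0. Q0=[P2,P3,P4,P1] Q1=[] Q2=[]
t=2-5: P2@Q0 runs 3, rem=1, quantum used, demote→Q1. Q0=[P3,P4,P1] Q1=[P2] Q2=[]
t=5-8: P3@Q0 runs 3, rem=7, I/O yield, promote→Q0. Q0=[P4,P1,P3] Q1=[P2] Q2=[]
t=8-9: P4@Q0 runs 1, rem=3, I/O yield, promote→Q0. Q0=[P1,P3,P4] Q1=[P2] Q2=[]
t=9-11: P1@Q0 runs 2, rem=8, I/O yield, promote→Q0. Q0=[P3,P4,P1] Q1=[P2] Q2=[]
t=11-14: P3@Q0 runs 3, rem=4, I/O yield, promote→Q0. Q0=[P4,P1,P3] Q1=[P2] Q2=[]
t=14-15: P4@Q0 runs 1, rem=2, I/O yield, promote→Q0. Q0=[P1,P3,P4] Q1=[P2] Q2=[]
t=15-17: P1@Q0 runs 2, rem=6, I/O yield, promote→Q0. Q0=[P3,P4,P1] Q1=[P2] Q2=[]
t=17-20: P3@Q0 runs 3, rem=1, I/O yield, promote→Q0. Q0=[P4,P1,P3] Q1=[P2] Q2=[]
t=20-21: P4@Q0 runs 1, rem=1, I/O yield, promote→Q0. Q0=[P1,P3,P4] Q1=[P2] Q2=[]
t=21-23: P1@Q0 runs 2, rem=4, I/O yield, promote→Q0. Q0=[P3,P4,P1] Q1=[P2] Q2=[]
t=23-24: P3@Q0 runs 1, rem=0, completes. Q0=[P4,P1] Q1=[P2] Q2=[]
t=24-25: P4@Q0 runs 1, rem=0, completes. Q0=[P1] Q1=[P2] Q2=[]
t=25-27: P1@Q0 runs 2, rem=2, I/O yield, promote→Q0. Q0=[P1] Q1=[P2] Q2=[]
t=27-29: P1@Q0 runs 2, rem=0, completes. Q0=[] Q1=[P2] Q2=[]
t=29-30: P2@Q1 runs 1, rem=0, completes. Q0=[] Q1=[] Q2=[]

Answer: P3,P4,P1,P2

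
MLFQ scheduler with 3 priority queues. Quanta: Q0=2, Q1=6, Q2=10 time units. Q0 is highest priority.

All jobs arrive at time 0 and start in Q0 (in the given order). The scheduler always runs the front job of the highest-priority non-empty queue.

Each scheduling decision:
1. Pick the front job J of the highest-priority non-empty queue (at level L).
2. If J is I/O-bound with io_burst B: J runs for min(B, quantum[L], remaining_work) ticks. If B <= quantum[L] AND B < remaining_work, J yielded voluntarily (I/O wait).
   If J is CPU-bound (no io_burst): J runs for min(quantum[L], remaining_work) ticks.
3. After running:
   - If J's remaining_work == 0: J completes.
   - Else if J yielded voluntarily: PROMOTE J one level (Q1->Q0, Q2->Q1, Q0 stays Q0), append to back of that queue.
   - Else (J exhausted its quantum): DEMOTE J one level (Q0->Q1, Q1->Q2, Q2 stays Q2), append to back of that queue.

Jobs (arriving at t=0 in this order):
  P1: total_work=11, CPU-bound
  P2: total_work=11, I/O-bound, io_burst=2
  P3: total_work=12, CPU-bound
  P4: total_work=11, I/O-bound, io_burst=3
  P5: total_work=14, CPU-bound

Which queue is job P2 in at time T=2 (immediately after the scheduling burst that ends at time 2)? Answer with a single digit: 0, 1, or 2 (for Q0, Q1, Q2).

t=0-2: P1@Q0 runs 2, rem=9, quantum used, demote→Q1. Q0=[P2,P3,P4,P5] Q1=[P1] Q2=[]
t=2-4: P2@Q0 runs 2, rem=9, I/O yield, promote→Q0. Q0=[P3,P4,P5,P2] Q1=[P1] Q2=[]
t=4-6: P3@Q0 runs 2, rem=10, quantum used, demote→Q1. Q0=[P4,P5,P2] Q1=[P1,P3] Q2=[]
t=6-8: P4@Q0 runs 2, rem=9, quantum used, demote→Q1. Q0=[P5,P2] Q1=[P1,P3,P4] Q2=[]
t=8-10: P5@Q0 runs 2, rem=12, quantum used, demote→Q1. Q0=[P2] Q1=[P1,P3,P4,P5] Q2=[]
t=10-12: P2@Q0 runs 2, rem=7, I/O yield, promote→Q0. Q0=[P2] Q1=[P1,P3,P4,P5] Q2=[]
t=12-14: P2@Q0 runs 2, rem=5, I/O yield, promote→Q0. Q0=[P2] Q1=[P1,P3,P4,P5] Q2=[]
t=14-16: P2@Q0 runs 2, rem=3, I/O yield, promote→Q0. Q0=[P2] Q1=[P1,P3,P4,P5] Q2=[]
t=16-18: P2@Q0 runs 2, rem=1, I/O yield, promote→Q0. Q0=[P2] Q1=[P1,P3,P4,P5] Q2=[]
t=18-19: P2@Q0 runs 1, rem=0, completes. Q0=[] Q1=[P1,P3,P4,P5] Q2=[]
t=19-25: P1@Q1 runs 6, rem=3, quantum used, demote→Q2. Q0=[] Q1=[P3,P4,P5] Q2=[P1]
t=25-31: P3@Q1 runs 6, rem=4, quantum used, demote→Q2. Q0=[] Q1=[P4,P5] Q2=[P1,P3]
t=31-34: P4@Q1 runs 3, rem=6, I/O yield, promote→Q0. Q0=[P4] Q1=[P5] Q2=[P1,P3]
t=34-36: P4@Q0 runs 2, rem=4, quantum used, demote→Q1. Q0=[] Q1=[P5,P4] Q2=[P1,P3]
t=36-42: P5@Q1 runs 6, rem=6, quantum used, demote→Q2. Q0=[] Q1=[P4] Q2=[P1,P3,P5]
t=42-45: P4@Q1 runs 3, rem=1, I/O yield, promote→Q0. Q0=[P4] Q1=[] Q2=[P1,P3,P5]
t=45-46: P4@Q0 runs 1, rem=0, completes. Q0=[] Q1=[] Q2=[P1,P3,P5]
t=46-49: P1@Q2 runs 3, rem=0, completes. Q0=[] Q1=[] Q2=[P3,P5]
t=49-53: P3@Q2 runs 4, rem=0, completes. Q0=[] Q1=[] Q2=[P5]
t=53-59: P5@Q2 runs 6, rem=0, completes. Q0=[] Q1=[] Q2=[]

Answer: 0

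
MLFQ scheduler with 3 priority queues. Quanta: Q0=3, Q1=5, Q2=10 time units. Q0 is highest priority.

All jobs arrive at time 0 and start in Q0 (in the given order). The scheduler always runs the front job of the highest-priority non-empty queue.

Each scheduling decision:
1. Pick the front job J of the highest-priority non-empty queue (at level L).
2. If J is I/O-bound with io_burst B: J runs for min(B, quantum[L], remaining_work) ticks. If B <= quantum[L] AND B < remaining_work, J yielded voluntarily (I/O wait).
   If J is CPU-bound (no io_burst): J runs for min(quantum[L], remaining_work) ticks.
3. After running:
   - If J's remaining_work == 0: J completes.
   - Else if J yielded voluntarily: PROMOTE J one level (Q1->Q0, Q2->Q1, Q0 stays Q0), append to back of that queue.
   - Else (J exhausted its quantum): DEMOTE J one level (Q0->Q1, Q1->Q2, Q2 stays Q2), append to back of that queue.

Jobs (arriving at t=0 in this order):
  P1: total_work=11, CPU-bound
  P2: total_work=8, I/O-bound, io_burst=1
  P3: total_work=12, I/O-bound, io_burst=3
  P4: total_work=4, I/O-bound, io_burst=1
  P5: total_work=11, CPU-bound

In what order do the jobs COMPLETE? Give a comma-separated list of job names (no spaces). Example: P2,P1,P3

Answer: P3,P4,P2,P1,P5

Derivation:
t=0-3: P1@Q0 runs 3, rem=8, quantum used, demote→Q1. Q0=[P2,P3,P4,P5] Q1=[P1] Q2=[]
t=3-4: P2@Q0 runs 1, rem=7, I/O yield, promote→Q0. Q0=[P3,P4,P5,P2] Q1=[P1] Q2=[]
t=4-7: P3@Q0 runs 3, rem=9, I/O yield, promote→Q0. Q0=[P4,P5,P2,P3] Q1=[P1] Q2=[]
t=7-8: P4@Q0 runs 1, rem=3, I/O yield, promote→Q0. Q0=[P5,P2,P3,P4] Q1=[P1] Q2=[]
t=8-11: P5@Q0 runs 3, rem=8, quantum used, demote→Q1. Q0=[P2,P3,P4] Q1=[P1,P5] Q2=[]
t=11-12: P2@Q0 runs 1, rem=6, I/O yield, promote→Q0. Q0=[P3,P4,P2] Q1=[P1,P5] Q2=[]
t=12-15: P3@Q0 runs 3, rem=6, I/O yield, promote→Q0. Q0=[P4,P2,P3] Q1=[P1,P5] Q2=[]
t=15-16: P4@Q0 runs 1, rem=2, I/O yield, promote→Q0. Q0=[P2,P3,P4] Q1=[P1,P5] Q2=[]
t=16-17: P2@Q0 runs 1, rem=5, I/O yield, promote→Q0. Q0=[P3,P4,P2] Q1=[P1,P5] Q2=[]
t=17-20: P3@Q0 runs 3, rem=3, I/O yield, promote→Q0. Q0=[P4,P2,P3] Q1=[P1,P5] Q2=[]
t=20-21: P4@Q0 runs 1, rem=1, I/O yield, promote→Q0. Q0=[P2,P3,P4] Q1=[P1,P5] Q2=[]
t=21-22: P2@Q0 runs 1, rem=4, I/O yield, promote→Q0. Q0=[P3,P4,P2] Q1=[P1,P5] Q2=[]
t=22-25: P3@Q0 runs 3, rem=0, completes. Q0=[P4,P2] Q1=[P1,P5] Q2=[]
t=25-26: P4@Q0 runs 1, rem=0, completes. Q0=[P2] Q1=[P1,P5] Q2=[]
t=26-27: P2@Q0 runs 1, rem=3, I/O yield, promote→Q0. Q0=[P2] Q1=[P1,P5] Q2=[]
t=27-28: P2@Q0 runs 1, rem=2, I/O yield, promote→Q0. Q0=[P2] Q1=[P1,P5] Q2=[]
t=28-29: P2@Q0 runs 1, rem=1, I/O yield, promote→Q0. Q0=[P2] Q1=[P1,P5] Q2=[]
t=29-30: P2@Q0 runs 1, rem=0, completes. Q0=[] Q1=[P1,P5] Q2=[]
t=30-35: P1@Q1 runs 5, rem=3, quantum used, demote→Q2. Q0=[] Q1=[P5] Q2=[P1]
t=35-40: P5@Q1 runs 5, rem=3, quantum used, demote→Q2. Q0=[] Q1=[] Q2=[P1,P5]
t=40-43: P1@Q2 runs 3, rem=0, completes. Q0=[] Q1=[] Q2=[P5]
t=43-46: P5@Q2 runs 3, rem=0, completes. Q0=[] Q1=[] Q2=[]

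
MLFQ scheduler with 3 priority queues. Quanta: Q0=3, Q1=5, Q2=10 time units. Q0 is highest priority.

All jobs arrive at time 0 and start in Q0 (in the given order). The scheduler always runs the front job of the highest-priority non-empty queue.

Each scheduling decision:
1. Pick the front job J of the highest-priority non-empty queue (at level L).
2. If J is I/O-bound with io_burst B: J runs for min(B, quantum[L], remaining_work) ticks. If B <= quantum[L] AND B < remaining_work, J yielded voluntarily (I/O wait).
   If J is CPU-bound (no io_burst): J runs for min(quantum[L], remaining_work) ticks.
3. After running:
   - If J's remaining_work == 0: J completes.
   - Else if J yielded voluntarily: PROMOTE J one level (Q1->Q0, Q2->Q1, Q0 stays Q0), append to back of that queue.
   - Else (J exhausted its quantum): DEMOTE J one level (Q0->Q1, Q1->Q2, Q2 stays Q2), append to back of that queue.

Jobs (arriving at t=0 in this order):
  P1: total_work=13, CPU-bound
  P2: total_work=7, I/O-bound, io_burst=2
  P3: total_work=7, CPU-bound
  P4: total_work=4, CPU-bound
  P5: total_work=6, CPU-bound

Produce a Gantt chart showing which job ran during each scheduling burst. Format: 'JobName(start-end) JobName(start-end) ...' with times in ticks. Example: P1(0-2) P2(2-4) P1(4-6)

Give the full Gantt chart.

Answer: P1(0-3) P2(3-5) P3(5-8) P4(8-11) P5(11-14) P2(14-16) P2(16-18) P2(18-19) P1(19-24) P3(24-28) P4(28-29) P5(29-32) P1(32-37)

Derivation:
t=0-3: P1@Q0 runs 3, rem=10, quantum used, demote→Q1. Q0=[P2,P3,P4,P5] Q1=[P1] Q2=[]
t=3-5: P2@Q0 runs 2, rem=5, I/O yield, promote→Q0. Q0=[P3,P4,P5,P2] Q1=[P1] Q2=[]
t=5-8: P3@Q0 runs 3, rem=4, quantum used, demote→Q1. Q0=[P4,P5,P2] Q1=[P1,P3] Q2=[]
t=8-11: P4@Q0 runs 3, rem=1, quantum used, demote→Q1. Q0=[P5,P2] Q1=[P1,P3,P4] Q2=[]
t=11-14: P5@Q0 runs 3, rem=3, quantum used, demote→Q1. Q0=[P2] Q1=[P1,P3,P4,P5] Q2=[]
t=14-16: P2@Q0 runs 2, rem=3, I/O yield, promote→Q0. Q0=[P2] Q1=[P1,P3,P4,P5] Q2=[]
t=16-18: P2@Q0 runs 2, rem=1, I/O yield, promote→Q0. Q0=[P2] Q1=[P1,P3,P4,P5] Q2=[]
t=18-19: P2@Q0 runs 1, rem=0, completes. Q0=[] Q1=[P1,P3,P4,P5] Q2=[]
t=19-24: P1@Q1 runs 5, rem=5, quantum used, demote→Q2. Q0=[] Q1=[P3,P4,P5] Q2=[P1]
t=24-28: P3@Q1 runs 4, rem=0, completes. Q0=[] Q1=[P4,P5] Q2=[P1]
t=28-29: P4@Q1 runs 1, rem=0, completes. Q0=[] Q1=[P5] Q2=[P1]
t=29-32: P5@Q1 runs 3, rem=0, completes. Q0=[] Q1=[] Q2=[P1]
t=32-37: P1@Q2 runs 5, rem=0, completes. Q0=[] Q1=[] Q2=[]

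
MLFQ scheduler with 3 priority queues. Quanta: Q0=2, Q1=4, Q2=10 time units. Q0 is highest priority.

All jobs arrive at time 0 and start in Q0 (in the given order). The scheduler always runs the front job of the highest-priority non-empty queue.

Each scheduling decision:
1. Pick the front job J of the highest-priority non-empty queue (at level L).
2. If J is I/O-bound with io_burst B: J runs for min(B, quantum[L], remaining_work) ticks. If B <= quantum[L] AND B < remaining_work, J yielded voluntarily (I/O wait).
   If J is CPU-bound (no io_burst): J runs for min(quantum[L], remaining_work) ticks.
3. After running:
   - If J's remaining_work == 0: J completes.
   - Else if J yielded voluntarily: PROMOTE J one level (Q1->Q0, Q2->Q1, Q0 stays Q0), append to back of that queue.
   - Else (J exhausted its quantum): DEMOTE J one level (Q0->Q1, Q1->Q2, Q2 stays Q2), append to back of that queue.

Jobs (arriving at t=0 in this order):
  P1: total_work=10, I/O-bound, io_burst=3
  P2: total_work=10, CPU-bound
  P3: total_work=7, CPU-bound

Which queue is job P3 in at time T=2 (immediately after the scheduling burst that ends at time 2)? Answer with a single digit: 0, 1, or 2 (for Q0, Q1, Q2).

t=0-2: P1@Q0 runs 2, rem=8, quantum used, demote→Q1. Q0=[P2,P3] Q1=[P1] Q2=[]
t=2-4: P2@Q0 runs 2, rem=8, quantum used, demote→Q1. Q0=[P3] Q1=[P1,P2] Q2=[]
t=4-6: P3@Q0 runs 2, rem=5, quantum used, demote→Q1. Q0=[] Q1=[P1,P2,P3] Q2=[]
t=6-9: P1@Q1 runs 3, rem=5, I/O yield, promote→Q0. Q0=[P1] Q1=[P2,P3] Q2=[]
t=9-11: P1@Q0 runs 2, rem=3, quantum used, demote→Q1. Q0=[] Q1=[P2,P3,P1] Q2=[]
t=11-15: P2@Q1 runs 4, rem=4, quantum used, demote→Q2. Q0=[] Q1=[P3,P1] Q2=[P2]
t=15-19: P3@Q1 runs 4, rem=1, quantum used, demote→Q2. Q0=[] Q1=[P1] Q2=[P2,P3]
t=19-22: P1@Q1 runs 3, rem=0, completes. Q0=[] Q1=[] Q2=[P2,P3]
t=22-26: P2@Q2 runs 4, rem=0, completes. Q0=[] Q1=[] Q2=[P3]
t=26-27: P3@Q2 runs 1, rem=0, completes. Q0=[] Q1=[] Q2=[]

Answer: 0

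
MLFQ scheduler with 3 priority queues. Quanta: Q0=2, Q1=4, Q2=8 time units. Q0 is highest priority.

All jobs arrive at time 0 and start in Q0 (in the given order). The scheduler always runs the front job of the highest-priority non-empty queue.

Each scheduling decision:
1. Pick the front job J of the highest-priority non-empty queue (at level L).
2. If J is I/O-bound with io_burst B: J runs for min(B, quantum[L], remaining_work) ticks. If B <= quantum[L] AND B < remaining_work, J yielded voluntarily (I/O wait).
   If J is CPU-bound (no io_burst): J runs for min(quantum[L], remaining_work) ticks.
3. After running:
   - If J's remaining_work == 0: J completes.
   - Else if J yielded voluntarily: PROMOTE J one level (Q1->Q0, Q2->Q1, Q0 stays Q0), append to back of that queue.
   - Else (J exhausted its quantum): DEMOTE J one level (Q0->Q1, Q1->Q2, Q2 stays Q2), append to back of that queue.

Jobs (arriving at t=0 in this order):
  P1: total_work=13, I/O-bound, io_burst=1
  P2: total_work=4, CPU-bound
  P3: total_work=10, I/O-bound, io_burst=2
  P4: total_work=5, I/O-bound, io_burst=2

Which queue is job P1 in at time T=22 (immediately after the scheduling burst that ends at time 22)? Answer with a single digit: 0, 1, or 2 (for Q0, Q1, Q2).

t=0-1: P1@Q0 runs 1, rem=12, I/O yield, promote→Q0. Q0=[P2,P3,P4,P1] Q1=[] Q2=[]
t=1-3: P2@Q0 runs 2, rem=2, quantum used, demote→Q1. Q0=[P3,P4,P1] Q1=[P2] Q2=[]
t=3-5: P3@Q0 runs 2, rem=8, I/O yield, promote→Q0. Q0=[P4,P1,P3] Q1=[P2] Q2=[]
t=5-7: P4@Q0 runs 2, rem=3, I/O yield, promote→Q0. Q0=[P1,P3,P4] Q1=[P2] Q2=[]
t=7-8: P1@Q0 runs 1, rem=11, I/O yield, promote→Q0. Q0=[P3,P4,P1] Q1=[P2] Q2=[]
t=8-10: P3@Q0 runs 2, rem=6, I/O yield, promote→Q0. Q0=[P4,P1,P3] Q1=[P2] Q2=[]
t=10-12: P4@Q0 runs 2, rem=1, I/O yield, promote→Q0. Q0=[P1,P3,P4] Q1=[P2] Q2=[]
t=12-13: P1@Q0 runs 1, rem=10, I/O yield, promote→Q0. Q0=[P3,P4,P1] Q1=[P2] Q2=[]
t=13-15: P3@Q0 runs 2, rem=4, I/O yield, promote→Q0. Q0=[P4,P1,P3] Q1=[P2] Q2=[]
t=15-16: P4@Q0 runs 1, rem=0, completes. Q0=[P1,P3] Q1=[P2] Q2=[]
t=16-17: P1@Q0 runs 1, rem=9, I/O yield, promote→Q0. Q0=[P3,P1] Q1=[P2] Q2=[]
t=17-19: P3@Q0 runs 2, rem=2, I/O yield, promote→Q0. Q0=[P1,P3] Q1=[P2] Q2=[]
t=19-20: P1@Q0 runs 1, rem=8, I/O yield, promote→Q0. Q0=[P3,P1] Q1=[P2] Q2=[]
t=20-22: P3@Q0 runs 2, rem=0, completes. Q0=[P1] Q1=[P2] Q2=[]
t=22-23: P1@Q0 runs 1, rem=7, I/O yield, promote→Q0. Q0=[P1] Q1=[P2] Q2=[]
t=23-24: P1@Q0 runs 1, rem=6, I/O yield, promote→Q0. Q0=[P1] Q1=[P2] Q2=[]
t=24-25: P1@Q0 runs 1, rem=5, I/O yield, promote→Q0. Q0=[P1] Q1=[P2] Q2=[]
t=25-26: P1@Q0 runs 1, rem=4, I/O yield, promote→Q0. Q0=[P1] Q1=[P2] Q2=[]
t=26-27: P1@Q0 runs 1, rem=3, I/O yield, promote→Q0. Q0=[P1] Q1=[P2] Q2=[]
t=27-28: P1@Q0 runs 1, rem=2, I/O yield, promote→Q0. Q0=[P1] Q1=[P2] Q2=[]
t=28-29: P1@Q0 runs 1, rem=1, I/O yield, promote→Q0. Q0=[P1] Q1=[P2] Q2=[]
t=29-30: P1@Q0 runs 1, rem=0, completes. Q0=[] Q1=[P2] Q2=[]
t=30-32: P2@Q1 runs 2, rem=0, completes. Q0=[] Q1=[] Q2=[]

Answer: 0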